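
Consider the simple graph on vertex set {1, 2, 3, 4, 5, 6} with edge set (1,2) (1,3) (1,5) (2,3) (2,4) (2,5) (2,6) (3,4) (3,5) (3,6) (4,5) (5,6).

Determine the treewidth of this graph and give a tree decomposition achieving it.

Each bag holds 4 vertices, so the decomposition has width 3, which upper-bounds the treewidth. On the other hand G contains the 4-clique {1, 2, 3, 5}. A clique must lie in a single bag of any decomposition, so no decomposition can have width below 3. Therefore the treewidth is 3.

Treewidth 3.
One such decomposition:
Bags: B1 = {2, 3, 5, 6}  B2 = {1, 2, 3, 5}  B3 = {2, 3, 4, 5}
Tree: B1–B2, B1–B3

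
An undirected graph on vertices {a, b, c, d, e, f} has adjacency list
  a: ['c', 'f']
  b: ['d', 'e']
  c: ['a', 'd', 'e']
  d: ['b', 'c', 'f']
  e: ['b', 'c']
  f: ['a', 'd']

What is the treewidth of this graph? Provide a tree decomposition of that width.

Each bag holds 3 vertices, so the decomposition has width 2, which upper-bounds the treewidth. The edges a–f–d–c–a form a cycle, so G is not a tree and its treewidth is at least 2. The upper and lower bounds meet at 2, so that is the treewidth.

Treewidth 2.
One such decomposition:
Bags: B1 = {a, c, f}  B2 = {c, d, f}  B3 = {c, d, e}  B4 = {b, d, e}
Tree: B1–B2, B2–B3, B3–B4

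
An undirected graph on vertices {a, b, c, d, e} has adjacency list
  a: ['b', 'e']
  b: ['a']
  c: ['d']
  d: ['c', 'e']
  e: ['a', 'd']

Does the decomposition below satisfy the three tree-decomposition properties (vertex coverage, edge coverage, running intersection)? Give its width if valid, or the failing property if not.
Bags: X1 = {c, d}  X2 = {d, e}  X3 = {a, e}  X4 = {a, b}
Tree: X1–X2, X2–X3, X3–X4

Yes; width 1.

Vertex coverage: the bags together contain {a, b, c, d, e}, the full vertex set. Edge coverage: each edge of G has both endpoints in at least one bag. Running intersection: for every vertex, the bags containing it form a connected subtree. All three properties hold, so this is a valid tree decomposition of width max|bag| − 1 = 1, and hence tw(G) ≤ 1.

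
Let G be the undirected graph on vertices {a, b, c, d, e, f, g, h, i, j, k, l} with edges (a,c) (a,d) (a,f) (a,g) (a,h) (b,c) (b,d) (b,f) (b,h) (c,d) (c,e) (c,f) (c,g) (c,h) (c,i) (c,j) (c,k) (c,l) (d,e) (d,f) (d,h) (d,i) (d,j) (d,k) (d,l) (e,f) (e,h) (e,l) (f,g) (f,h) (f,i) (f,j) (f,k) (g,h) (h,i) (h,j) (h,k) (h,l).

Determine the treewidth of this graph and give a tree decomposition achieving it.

Treewidth 4.
One optimal decomposition is:
Bags: B1 = {c, d, f, h, j}  B2 = {b, c, d, f, h}  B3 = {c, d, f, h, k}  B4 = {a, c, d, f, h}  B5 = {c, d, e, f, h}  B6 = {c, d, e, h, l}  B7 = {c, d, f, h, i}  B8 = {a, c, f, g, h}
Tree: B1–B2, B2–B3, B1–B4, B2–B5, B5–B6, B3–B7, B4–B8

The largest bag has 5 vertices, giving width 4; this decomposition certifies tw(G) ≤ 4. On the other hand G contains the 5-clique {c, d, f, h, k}. A clique must lie in a single bag of any decomposition, so no decomposition can have width below 4. Combining the bounds, tw(G) = 4.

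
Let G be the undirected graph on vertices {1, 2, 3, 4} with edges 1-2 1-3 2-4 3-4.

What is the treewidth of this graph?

A width-2 tree decomposition is:
Bags: B1 = {1, 3, 4}  B2 = {1, 2, 4}
Tree: B1–B2
Each bag holds 3 vertices, so the decomposition has width 2, which upper-bounds the treewidth. For the lower bound, G contains the cycle 1–3–4–2–1, so G is not a forest; only forests have treewidth ≤ 1, hence tw(G) ≥ 2. Combining the bounds, tw(G) = 2.

2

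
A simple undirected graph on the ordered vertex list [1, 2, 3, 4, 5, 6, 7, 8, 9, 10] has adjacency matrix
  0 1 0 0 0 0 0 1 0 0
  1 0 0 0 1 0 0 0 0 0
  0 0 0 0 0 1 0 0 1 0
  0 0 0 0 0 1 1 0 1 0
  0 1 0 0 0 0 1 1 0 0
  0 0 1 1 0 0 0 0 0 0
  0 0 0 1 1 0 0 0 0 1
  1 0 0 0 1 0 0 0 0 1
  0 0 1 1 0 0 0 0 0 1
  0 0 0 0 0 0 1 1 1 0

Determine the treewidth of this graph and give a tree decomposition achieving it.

The largest bag has 3 vertices, giving width 2; this decomposition certifies tw(G) ≤ 2. Since 3–6–4–9–3 is a cycle in G, G is not acyclic. Forests are exactly the graphs of treewidth ≤ 1, so tw(G) ≥ 2. Combining the bounds, tw(G) = 2.

Treewidth 2.
One such decomposition:
Bags: B1 = {3, 6, 9}  B2 = {4, 6, 9}  B3 = {4, 9, 10}  B4 = {4, 7, 10}  B5 = {7, 8, 10}  B6 = {5, 7, 8}  B7 = {1, 5, 8}  B8 = {1, 2, 5}
Tree: B1–B2, B2–B3, B3–B4, B4–B5, B5–B6, B6–B7, B7–B8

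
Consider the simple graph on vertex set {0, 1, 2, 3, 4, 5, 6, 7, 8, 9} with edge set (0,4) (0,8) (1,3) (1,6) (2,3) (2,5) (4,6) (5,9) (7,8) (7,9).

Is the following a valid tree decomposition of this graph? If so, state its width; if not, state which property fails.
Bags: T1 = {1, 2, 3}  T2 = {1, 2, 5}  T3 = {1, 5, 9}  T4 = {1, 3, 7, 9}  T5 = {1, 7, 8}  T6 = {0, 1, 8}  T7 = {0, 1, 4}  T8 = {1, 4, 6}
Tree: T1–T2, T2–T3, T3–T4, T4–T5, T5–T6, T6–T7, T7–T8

A tree decomposition must satisfy three properties: every vertex lies in some bag; for every edge, both endpoints lie together in some bag; and for every vertex, the bags containing it form a connected subtree. Here bags containing vertex 3 are not connected in the tree, so the decomposition is invalid.

No — bags containing vertex 3 are not connected in the tree.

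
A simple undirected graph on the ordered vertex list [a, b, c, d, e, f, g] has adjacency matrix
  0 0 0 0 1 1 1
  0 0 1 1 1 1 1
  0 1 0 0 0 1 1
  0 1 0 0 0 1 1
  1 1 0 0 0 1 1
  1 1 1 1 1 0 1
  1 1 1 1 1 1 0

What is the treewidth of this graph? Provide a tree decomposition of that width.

Every bag has size at most 4, so the width is 4 − 1 = 3 and tw(G) ≤ 3. Conversely, {a, e, f, g} is a clique of size 4, and the vertices of any clique must share a bag in every tree decomposition; so some bag has ≥ 4 vertices and tw(G) ≥ 3. The upper and lower bounds meet at 3, so that is the treewidth.

Treewidth 3.
Bags: B1 = {b, d, f, g}  B2 = {b, e, f, g}  B3 = {a, e, f, g}  B4 = {b, c, f, g}
Tree: B1–B2, B2–B3, B1–B4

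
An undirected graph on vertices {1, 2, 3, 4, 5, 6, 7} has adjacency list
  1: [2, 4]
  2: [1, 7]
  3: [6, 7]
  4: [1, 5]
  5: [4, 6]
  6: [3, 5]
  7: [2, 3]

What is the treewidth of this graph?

A width-2 tree decomposition is:
Bags: B1 = {4, 5, 6}  B2 = {3, 4, 6}  B3 = {3, 4, 7}  B4 = {2, 4, 7}  B5 = {1, 2, 4}
Tree: B1–B2, B2–B3, B3–B4, B4–B5
The largest bag has 3 vertices, giving width 2; this decomposition certifies tw(G) ≤ 2. Since 4–5–6–3–7–2–1–4 is a cycle in G, G is not acyclic. Forests are exactly the graphs of treewidth ≤ 1, so tw(G) ≥ 2. Hence tw(G) = 2 exactly.

2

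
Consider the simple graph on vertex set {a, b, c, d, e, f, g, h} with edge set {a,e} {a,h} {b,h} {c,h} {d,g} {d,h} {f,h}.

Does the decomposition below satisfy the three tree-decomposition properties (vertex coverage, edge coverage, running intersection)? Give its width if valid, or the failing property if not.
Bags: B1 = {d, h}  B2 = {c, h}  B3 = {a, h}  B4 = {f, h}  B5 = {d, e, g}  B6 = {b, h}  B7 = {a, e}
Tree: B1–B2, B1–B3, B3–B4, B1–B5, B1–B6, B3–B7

No — bags containing vertex e are not connected in the tree.

A tree decomposition must satisfy three properties: every vertex lies in some bag; for every edge, both endpoints lie together in some bag; and for every vertex, the bags containing it form a connected subtree. Here bags containing vertex e are not connected in the tree, so the decomposition is invalid.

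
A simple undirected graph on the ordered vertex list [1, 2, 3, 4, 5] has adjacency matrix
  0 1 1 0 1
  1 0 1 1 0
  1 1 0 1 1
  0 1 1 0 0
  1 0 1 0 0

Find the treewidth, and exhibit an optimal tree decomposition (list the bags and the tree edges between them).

Treewidth 2.
One such decomposition:
Bags: B1 = {2, 3, 4}  B2 = {1, 2, 3}  B3 = {1, 3, 5}
Tree: B1–B2, B2–B3

Every bag has size at most 3, so the width is 3 − 1 = 2 and tw(G) ≤ 2. Conversely, {1, 2, 3} is a clique of size 3, and the vertices of any clique must share a bag in every tree decomposition; so some bag has ≥ 3 vertices and tw(G) ≥ 2. Combining the bounds, tw(G) = 2.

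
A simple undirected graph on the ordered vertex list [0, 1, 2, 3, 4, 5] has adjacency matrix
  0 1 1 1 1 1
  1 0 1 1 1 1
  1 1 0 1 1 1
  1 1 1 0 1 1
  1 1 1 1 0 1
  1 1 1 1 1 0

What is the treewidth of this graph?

5

A width-5 tree decomposition is:
Bags: B1 = {0, 1, 2, 3, 4, 5}
Tree: (single bag)
A single bag containing all 6 vertices is trivially a valid decomposition of width 5. On the other hand G contains the 6-clique {0, 1, 2, 3, 4, 5}. A clique must lie in a single bag of any decomposition, so no decomposition can have width below 5. The upper and lower bounds meet at 5, so that is the treewidth.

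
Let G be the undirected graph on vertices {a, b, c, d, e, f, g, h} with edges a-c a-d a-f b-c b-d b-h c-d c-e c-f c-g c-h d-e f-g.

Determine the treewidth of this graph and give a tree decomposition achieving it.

Treewidth 2.
One optimal decomposition is:
Bags: B1 = {a, c, d}  B2 = {b, c, d}  B3 = {b, c, h}  B4 = {a, c, f}  B5 = {c, d, e}  B6 = {c, f, g}
Tree: B1–B2, B2–B3, B1–B4, B2–B5, B4–B6

Every bag has size at most 3, so the width is 3 − 1 = 2 and tw(G) ≤ 2. On the other hand G contains the 3-clique {c, d, e}. A clique must lie in a single bag of any decomposition, so no decomposition can have width below 2. Therefore the treewidth is 2.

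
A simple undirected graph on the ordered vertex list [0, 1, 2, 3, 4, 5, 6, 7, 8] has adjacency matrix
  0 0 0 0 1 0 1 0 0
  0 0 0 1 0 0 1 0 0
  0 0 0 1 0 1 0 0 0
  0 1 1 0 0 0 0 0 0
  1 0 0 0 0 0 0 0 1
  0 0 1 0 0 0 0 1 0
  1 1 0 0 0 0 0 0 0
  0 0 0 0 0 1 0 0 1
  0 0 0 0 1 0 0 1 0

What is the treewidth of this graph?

A width-2 tree decomposition is:
Bags: B1 = {1, 3, 6}  B2 = {0, 3, 6}  B3 = {0, 3, 4}  B4 = {3, 4, 8}  B5 = {3, 7, 8}  B6 = {3, 5, 7}  B7 = {2, 3, 5}
Tree: B1–B2, B2–B3, B3–B4, B4–B5, B5–B6, B6–B7
Every bag has size at most 3, so the width is 3 − 1 = 2 and tw(G) ≤ 2. Since 3–1–6–0–4–8–7–5–2–3 is a cycle in G, G is not acyclic. Forests are exactly the graphs of treewidth ≤ 1, so tw(G) ≥ 2. Hence tw(G) = 2 exactly.

2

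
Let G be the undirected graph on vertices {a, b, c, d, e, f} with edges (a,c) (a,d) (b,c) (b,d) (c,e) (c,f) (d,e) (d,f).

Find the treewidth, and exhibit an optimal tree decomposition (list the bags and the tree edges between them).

Treewidth 2.
One optimal decomposition is:
Bags: B1 = {b, c, d}  B2 = {a, c, d}  B3 = {c, d, f}  B4 = {c, d, e}
Tree: B1–B2, B2–B3, B3–B4

Every bag has size at most 3, so the width is 3 − 1 = 2 and tw(G) ≤ 2. The edges c–b–d–a–c form a cycle, so G is not a tree and its treewidth is at least 2. Combining the bounds, tw(G) = 2.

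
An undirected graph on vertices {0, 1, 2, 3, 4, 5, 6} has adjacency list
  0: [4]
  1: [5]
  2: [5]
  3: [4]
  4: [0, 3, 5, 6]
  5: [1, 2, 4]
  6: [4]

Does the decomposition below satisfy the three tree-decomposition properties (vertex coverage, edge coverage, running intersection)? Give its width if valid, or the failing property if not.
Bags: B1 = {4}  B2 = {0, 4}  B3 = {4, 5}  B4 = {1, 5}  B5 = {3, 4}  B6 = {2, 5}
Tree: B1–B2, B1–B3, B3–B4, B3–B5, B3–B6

A tree decomposition must satisfy three properties: every vertex lies in some bag; for every edge, both endpoints lie together in some bag; and for every vertex, the bags containing it form a connected subtree. Here vertex 6 appears in no bag, so the decomposition is invalid.

No — vertex 6 appears in no bag.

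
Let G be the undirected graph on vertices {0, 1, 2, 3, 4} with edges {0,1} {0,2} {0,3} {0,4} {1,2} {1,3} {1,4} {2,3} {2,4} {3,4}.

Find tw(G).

4

A width-4 tree decomposition is:
Bags: B1 = {0, 1, 2, 3, 4}
Tree: (single bag)
With just one bag of size 5, the width is 5 − 1 = 4, so tw(G) ≤ 4. For the lower bound, the 5 vertices {0, 1, 2, 3, 4} are pairwise adjacent, and any tree decomposition puts a clique entirely inside one bag — forcing width ≥ 4. Therefore the treewidth is 4.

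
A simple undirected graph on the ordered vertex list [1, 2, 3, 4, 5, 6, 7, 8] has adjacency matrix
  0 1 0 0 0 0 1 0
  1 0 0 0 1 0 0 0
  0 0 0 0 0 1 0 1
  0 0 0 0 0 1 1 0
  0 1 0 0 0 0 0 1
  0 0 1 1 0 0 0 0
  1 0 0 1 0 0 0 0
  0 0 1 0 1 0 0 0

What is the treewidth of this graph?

2

A width-2 tree decomposition is:
Bags: B1 = {1, 4, 7}  B2 = {1, 2, 4}  B3 = {2, 4, 5}  B4 = {4, 5, 8}  B5 = {3, 4, 8}  B6 = {3, 4, 6}
Tree: B1–B2, B2–B3, B3–B4, B4–B5, B5–B6
Each bag holds 3 vertices, so the decomposition has width 2, which upper-bounds the treewidth. For the lower bound, G contains the cycle 4–7–1–2–5–8–3–6–4, so G is not a forest; only forests have treewidth ≤ 1, hence tw(G) ≥ 2. Hence tw(G) = 2 exactly.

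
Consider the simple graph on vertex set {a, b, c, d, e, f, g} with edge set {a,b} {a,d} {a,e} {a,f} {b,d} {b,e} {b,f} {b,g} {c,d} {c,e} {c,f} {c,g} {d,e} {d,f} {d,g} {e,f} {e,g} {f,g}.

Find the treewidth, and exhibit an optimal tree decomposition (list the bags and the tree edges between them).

Every bag has size at most 5, so the width is 5 − 1 = 4 and tw(G) ≤ 4. Conversely, {c, d, e, f, g} is a clique of size 5, and the vertices of any clique must share a bag in every tree decomposition; so some bag has ≥ 5 vertices and tw(G) ≥ 4. Therefore the treewidth is 4.

Treewidth 4.
One such decomposition:
Bags: B1 = {b, d, e, f, g}  B2 = {a, b, d, e, f}  B3 = {c, d, e, f, g}
Tree: B1–B2, B1–B3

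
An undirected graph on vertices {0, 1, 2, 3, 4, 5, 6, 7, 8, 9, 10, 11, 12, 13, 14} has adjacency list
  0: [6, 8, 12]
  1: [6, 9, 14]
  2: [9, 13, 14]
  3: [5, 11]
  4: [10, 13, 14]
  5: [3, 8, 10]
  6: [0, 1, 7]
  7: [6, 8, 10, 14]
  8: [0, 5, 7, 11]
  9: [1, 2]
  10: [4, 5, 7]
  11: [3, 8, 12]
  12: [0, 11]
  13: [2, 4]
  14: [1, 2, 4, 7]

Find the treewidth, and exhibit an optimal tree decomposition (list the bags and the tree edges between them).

Each bag holds 4 vertices, so the decomposition has width 3, which upper-bounds the treewidth. For the lower bound: the 4 vertex sets {2,9,13}, {4}, {14}, {1,6,7,10} are disjoint, each induces a connected subgraph, and every pair is joined by at least one edge of G. Contracting each set to a single vertex therefore yields K_{4} as a minor, and since treewidth is minor-monotone, tw(G) ≥ tw(K_{4}) = 3. Hence tw(G) = 3 exactly.

Treewidth 3.
One such decomposition:
Bags: B1 = {2, 4, 9, 13}  B2 = {2, 4, 9, 14}  B3 = {1, 4, 9, 14}  B4 = {1, 4, 10, 14}  B5 = {1, 7, 10, 14}  B6 = {1, 6, 7, 10}  B7 = {5, 6, 7, 10}  B8 = {5, 6, 7, 8}  B9 = {0, 5, 6, 8}  B10 = {0, 3, 5, 8}  B11 = {0, 3, 8, 11}  B12 = {0, 3, 11, 12}
Tree: B1–B2, B2–B3, B3–B4, B4–B5, B5–B6, B6–B7, B7–B8, B8–B9, B9–B10, B10–B11, B11–B12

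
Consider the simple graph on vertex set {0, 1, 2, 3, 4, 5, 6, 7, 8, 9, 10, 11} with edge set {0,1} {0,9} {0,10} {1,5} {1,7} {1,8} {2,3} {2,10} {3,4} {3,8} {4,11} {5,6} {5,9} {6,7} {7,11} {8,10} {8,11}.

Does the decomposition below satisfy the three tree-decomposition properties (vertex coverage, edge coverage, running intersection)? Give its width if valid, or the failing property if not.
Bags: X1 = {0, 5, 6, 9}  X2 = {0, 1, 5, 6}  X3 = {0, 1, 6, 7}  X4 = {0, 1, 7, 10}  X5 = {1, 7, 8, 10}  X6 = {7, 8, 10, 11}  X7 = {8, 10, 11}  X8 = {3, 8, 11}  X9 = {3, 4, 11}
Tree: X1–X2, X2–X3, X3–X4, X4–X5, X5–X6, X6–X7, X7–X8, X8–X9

A tree decomposition must satisfy three properties: every vertex lies in some bag; for every edge, both endpoints lie together in some bag; and for every vertex, the bags containing it form a connected subtree. Here vertex 2 appears in no bag, so the decomposition is invalid.

No — vertex 2 appears in no bag.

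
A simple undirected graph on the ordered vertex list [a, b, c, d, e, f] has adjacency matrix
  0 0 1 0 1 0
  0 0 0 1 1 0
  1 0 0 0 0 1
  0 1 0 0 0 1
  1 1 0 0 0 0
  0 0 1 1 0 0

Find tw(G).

2

A width-2 tree decomposition is:
Bags: B1 = {c, d, f}  B2 = {b, c, d}  B3 = {b, c, e}  B4 = {a, c, e}
Tree: B1–B2, B2–B3, B3–B4
Each bag holds 3 vertices, so the decomposition has width 2, which upper-bounds the treewidth. The edges c–f–d–b–e–a–c form a cycle, so G is not a tree and its treewidth is at least 2. Combining the bounds, tw(G) = 2.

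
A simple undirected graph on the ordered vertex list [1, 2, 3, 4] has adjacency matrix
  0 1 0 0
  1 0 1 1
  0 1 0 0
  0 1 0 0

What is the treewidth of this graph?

1

A width-1 tree decomposition is:
Bags: B1 = {2, 3}  B2 = {2, 4}  B3 = {1, 2}
Tree: B1–B2, B1–B3
Every bag has size at most 2, so the width is 2 − 1 = 1 and tw(G) ≤ 1. Any graph with an edge has treewidth ≥ 1, and G has the edge 2–3. Combining the bounds, tw(G) = 1.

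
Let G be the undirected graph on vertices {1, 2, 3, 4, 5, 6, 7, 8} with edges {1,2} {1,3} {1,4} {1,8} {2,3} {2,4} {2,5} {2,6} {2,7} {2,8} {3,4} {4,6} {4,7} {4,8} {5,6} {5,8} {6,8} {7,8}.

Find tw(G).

3

A width-3 tree decomposition is:
Bags: B1 = {1, 2, 3, 4}  B2 = {1, 2, 4, 8}  B3 = {2, 4, 6, 8}  B4 = {2, 4, 7, 8}  B5 = {2, 5, 6, 8}
Tree: B1–B2, B2–B3, B3–B4, B3–B5
The largest bag has 4 vertices, giving width 3; this decomposition certifies tw(G) ≤ 3. For the lower bound, the 4 vertices {1, 2, 4, 8} are pairwise adjacent, and any tree decomposition puts a clique entirely inside one bag — forcing width ≥ 3. Hence tw(G) = 3 exactly.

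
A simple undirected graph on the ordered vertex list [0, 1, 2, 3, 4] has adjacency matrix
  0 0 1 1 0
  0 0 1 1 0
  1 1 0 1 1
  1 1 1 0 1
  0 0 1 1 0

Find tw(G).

2

A width-2 tree decomposition is:
Bags: B1 = {0, 2, 3}  B2 = {2, 3, 4}  B3 = {1, 2, 3}
Tree: B1–B2, B1–B3
Every bag has size at most 3, so the width is 3 − 1 = 2 and tw(G) ≤ 2. For the lower bound, the 3 vertices {0, 2, 3} are pairwise adjacent, and any tree decomposition puts a clique entirely inside one bag — forcing width ≥ 2. Combining the bounds, tw(G) = 2.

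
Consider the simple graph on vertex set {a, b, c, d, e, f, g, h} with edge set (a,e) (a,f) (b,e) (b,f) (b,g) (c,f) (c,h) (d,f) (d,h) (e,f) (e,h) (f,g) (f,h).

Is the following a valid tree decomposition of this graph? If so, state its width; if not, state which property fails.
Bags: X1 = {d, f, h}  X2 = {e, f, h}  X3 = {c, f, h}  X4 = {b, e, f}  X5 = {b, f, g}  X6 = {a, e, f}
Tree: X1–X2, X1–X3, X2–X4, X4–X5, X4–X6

Yes; width 2.

Checking the three conditions: (i) the bags cover all of {a, b, c, d, e, f, g, h}; (ii) for each edge, some bag contains both endpoints; (iii) the bags containing any fixed vertex form a subtree. All hold, so the decomposition is valid with width 3 − 1 = 2.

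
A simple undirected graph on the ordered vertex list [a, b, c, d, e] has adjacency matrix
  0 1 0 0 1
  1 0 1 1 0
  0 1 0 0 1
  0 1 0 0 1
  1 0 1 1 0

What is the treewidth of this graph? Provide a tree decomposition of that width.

Treewidth 2.
One optimal decomposition is:
Bags: B1 = {a, b, e}  B2 = {b, d, e}  B3 = {b, c, e}
Tree: B1–B2, B2–B3

Every bag has size at most 3, so the width is 3 − 1 = 2 and tw(G) ≤ 2. For the lower bound, G contains the cycle a–e–d–b–a, so G is not a forest; only forests have treewidth ≤ 1, hence tw(G) ≥ 2. Therefore the treewidth is 2.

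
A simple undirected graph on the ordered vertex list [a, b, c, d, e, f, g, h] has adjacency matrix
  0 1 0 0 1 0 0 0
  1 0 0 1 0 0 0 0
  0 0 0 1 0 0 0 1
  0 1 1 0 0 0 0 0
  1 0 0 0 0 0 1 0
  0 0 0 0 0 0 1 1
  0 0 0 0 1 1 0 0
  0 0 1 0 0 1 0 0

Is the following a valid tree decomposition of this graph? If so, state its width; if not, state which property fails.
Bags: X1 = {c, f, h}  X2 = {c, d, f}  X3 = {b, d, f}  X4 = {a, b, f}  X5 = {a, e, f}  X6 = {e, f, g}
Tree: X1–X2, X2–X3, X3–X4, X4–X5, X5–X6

Checking the three conditions: (i) the bags cover all of {a, b, c, d, e, f, g, h}; (ii) for each edge, some bag contains both endpoints; (iii) the bags containing any fixed vertex form a subtree. All hold, so the decomposition is valid with width 3 − 1 = 2.

Yes; width 2.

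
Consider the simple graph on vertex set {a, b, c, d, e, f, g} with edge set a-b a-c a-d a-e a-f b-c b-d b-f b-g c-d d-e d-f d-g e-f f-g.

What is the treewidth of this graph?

A width-3 tree decomposition is:
Bags: B1 = {a, d, e, f}  B2 = {a, b, d, f}  B3 = {b, d, f, g}  B4 = {a, b, c, d}
Tree: B1–B2, B2–B3, B2–B4
Each bag holds 4 vertices, so the decomposition has width 3, which upper-bounds the treewidth. For the lower bound, the 4 vertices {a, b, c, d} are pairwise adjacent, and any tree decomposition puts a clique entirely inside one bag — forcing width ≥ 3. Hence tw(G) = 3 exactly.

3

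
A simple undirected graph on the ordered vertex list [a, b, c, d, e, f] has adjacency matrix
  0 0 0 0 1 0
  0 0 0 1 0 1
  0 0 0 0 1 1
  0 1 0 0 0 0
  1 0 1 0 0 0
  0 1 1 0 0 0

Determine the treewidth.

A width-1 tree decomposition is:
Bags: B1 = {a, e}  B2 = {c, e}  B3 = {c, f}  B4 = {b, f}  B5 = {b, d}
Tree: B1–B2, B2–B3, B3–B4, B4–B5
Every bag has size at most 2, so the width is 2 − 1 = 1 and tw(G) ≤ 1. Any graph with an edge has treewidth ≥ 1, and G has the edge a–e. Therefore the treewidth is 1.

1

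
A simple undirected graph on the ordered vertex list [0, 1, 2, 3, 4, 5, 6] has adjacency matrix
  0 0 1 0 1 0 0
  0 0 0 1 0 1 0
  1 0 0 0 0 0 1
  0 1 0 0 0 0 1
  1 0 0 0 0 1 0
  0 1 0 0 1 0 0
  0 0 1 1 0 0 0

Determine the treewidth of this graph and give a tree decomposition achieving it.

Treewidth 2.
One optimal decomposition is:
Bags: B1 = {2, 3, 6}  B2 = {0, 2, 3}  B3 = {0, 3, 4}  B4 = {3, 4, 5}  B5 = {1, 3, 5}
Tree: B1–B2, B2–B3, B3–B4, B4–B5

Every bag has size at most 3, so the width is 3 − 1 = 2 and tw(G) ≤ 2. For the lower bound, G contains the cycle 3–6–2–0–4–5–1–3, so G is not a forest; only forests have treewidth ≤ 1, hence tw(G) ≥ 2. Therefore the treewidth is 2.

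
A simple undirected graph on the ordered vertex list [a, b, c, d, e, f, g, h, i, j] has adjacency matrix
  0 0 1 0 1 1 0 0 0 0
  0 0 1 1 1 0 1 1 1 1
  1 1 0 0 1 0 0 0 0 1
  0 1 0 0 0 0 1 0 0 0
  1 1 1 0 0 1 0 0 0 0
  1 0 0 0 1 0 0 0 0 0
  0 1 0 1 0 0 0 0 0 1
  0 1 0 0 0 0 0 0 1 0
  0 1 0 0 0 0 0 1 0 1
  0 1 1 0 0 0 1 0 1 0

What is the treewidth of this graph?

A width-2 tree decomposition is:
Bags: B1 = {b, c, j}  B2 = {b, c, e}  B3 = {b, g, j}  B4 = {a, c, e}  B5 = {b, d, g}  B6 = {b, i, j}  B7 = {b, h, i}  B8 = {a, e, f}
Tree: B1–B2, B1–B3, B2–B4, B3–B5, B3–B6, B6–B7, B4–B8
The largest bag has 3 vertices, giving width 2; this decomposition certifies tw(G) ≤ 2. For the lower bound, the 3 vertices {a, c, e} are pairwise adjacent, and any tree decomposition puts a clique entirely inside one bag — forcing width ≥ 2. Combining the bounds, tw(G) = 2.

2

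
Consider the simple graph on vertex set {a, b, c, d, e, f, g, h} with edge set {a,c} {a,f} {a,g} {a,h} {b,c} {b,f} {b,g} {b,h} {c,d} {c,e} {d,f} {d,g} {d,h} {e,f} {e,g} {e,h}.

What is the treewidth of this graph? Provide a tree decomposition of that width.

Every bag has size at most 5, so the width is 5 − 1 = 4 and tw(G) ≤ 4. For the lower bound: the 5 vertex sets {a,f}, {c,e}, {d,h}, {g}, {b} are disjoint, each induces a connected subgraph, and every pair is joined by at least one edge of G. Contracting each set to a single vertex therefore yields K_{5} as a minor, and since treewidth is minor-monotone, tw(G) ≥ tw(K_{5}) = 4. Hence tw(G) = 4 exactly.

Treewidth 4.
One such decomposition:
Bags: B1 = {a, c, f, g, h}  B2 = {c, e, f, g, h}  B3 = {c, d, f, g, h}  B4 = {b, c, f, g, h}
Tree: B1–B2, B2–B3, B3–B4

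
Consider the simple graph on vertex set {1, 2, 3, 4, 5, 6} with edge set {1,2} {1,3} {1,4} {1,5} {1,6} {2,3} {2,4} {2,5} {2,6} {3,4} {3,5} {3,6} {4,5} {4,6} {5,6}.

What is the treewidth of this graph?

A width-5 tree decomposition is:
Bags: B1 = {1, 2, 3, 4, 5, 6}
Tree: (single bag)
A single bag containing all 6 vertices is trivially a valid decomposition of width 5. For the lower bound, the 6 vertices {1, 2, 3, 4, 5, 6} are pairwise adjacent, and any tree decomposition puts a clique entirely inside one bag — forcing width ≥ 5. The upper and lower bounds meet at 5, so that is the treewidth.

5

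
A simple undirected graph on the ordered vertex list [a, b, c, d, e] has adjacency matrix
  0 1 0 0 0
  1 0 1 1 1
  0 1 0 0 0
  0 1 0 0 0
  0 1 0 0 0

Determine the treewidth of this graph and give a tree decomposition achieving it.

Each bag holds 2 vertices, so the decomposition has width 1, which upper-bounds the treewidth. G has an edge, so its treewidth is at least 1. Hence tw(G) = 1 exactly.

Treewidth 1.
Bags: B1 = {a, b}  B2 = {b, d}  B3 = {b, e}  B4 = {b, c}
Tree: B1–B2, B1–B3, B2–B4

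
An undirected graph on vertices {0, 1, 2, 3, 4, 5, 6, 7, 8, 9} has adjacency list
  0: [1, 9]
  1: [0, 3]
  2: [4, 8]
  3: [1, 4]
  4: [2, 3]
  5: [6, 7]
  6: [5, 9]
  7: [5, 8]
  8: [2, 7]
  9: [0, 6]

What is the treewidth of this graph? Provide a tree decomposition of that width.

The largest bag has 3 vertices, giving width 2; this decomposition certifies tw(G) ≤ 2. The edges 3–4–2–8–7–5–6–9–0–1–3 form a cycle, so G is not a tree and its treewidth is at least 2. The upper and lower bounds meet at 2, so that is the treewidth.

Treewidth 2.
One such decomposition:
Bags: B1 = {2, 3, 4}  B2 = {2, 3, 8}  B3 = {3, 7, 8}  B4 = {3, 5, 7}  B5 = {3, 5, 6}  B6 = {3, 6, 9}  B7 = {0, 3, 9}  B8 = {0, 1, 3}
Tree: B1–B2, B2–B3, B3–B4, B4–B5, B5–B6, B6–B7, B7–B8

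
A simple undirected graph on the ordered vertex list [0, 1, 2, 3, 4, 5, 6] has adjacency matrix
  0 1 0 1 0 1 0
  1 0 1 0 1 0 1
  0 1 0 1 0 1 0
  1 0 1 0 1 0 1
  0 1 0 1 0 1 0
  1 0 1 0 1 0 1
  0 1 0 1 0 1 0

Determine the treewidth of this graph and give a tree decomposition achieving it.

Treewidth 3.
One optimal decomposition is:
Bags: B1 = {1, 3, 4, 5}  B2 = {1, 2, 3, 5}  B3 = {0, 1, 3, 5}  B4 = {1, 3, 5, 6}
Tree: B1–B2, B2–B3, B3–B4

Every bag has size at most 4, so the width is 4 − 1 = 3 and tw(G) ≤ 3. For the lower bound: the 4 vertex sets {1,4}, {2,3}, {5}, {0} are disjoint, each induces a connected subgraph, and every pair is joined by at least one edge of G. Contracting each set to a single vertex therefore yields K_{4} as a minor, and since treewidth is minor-monotone, tw(G) ≥ tw(K_{4}) = 3. Combining the bounds, tw(G) = 3.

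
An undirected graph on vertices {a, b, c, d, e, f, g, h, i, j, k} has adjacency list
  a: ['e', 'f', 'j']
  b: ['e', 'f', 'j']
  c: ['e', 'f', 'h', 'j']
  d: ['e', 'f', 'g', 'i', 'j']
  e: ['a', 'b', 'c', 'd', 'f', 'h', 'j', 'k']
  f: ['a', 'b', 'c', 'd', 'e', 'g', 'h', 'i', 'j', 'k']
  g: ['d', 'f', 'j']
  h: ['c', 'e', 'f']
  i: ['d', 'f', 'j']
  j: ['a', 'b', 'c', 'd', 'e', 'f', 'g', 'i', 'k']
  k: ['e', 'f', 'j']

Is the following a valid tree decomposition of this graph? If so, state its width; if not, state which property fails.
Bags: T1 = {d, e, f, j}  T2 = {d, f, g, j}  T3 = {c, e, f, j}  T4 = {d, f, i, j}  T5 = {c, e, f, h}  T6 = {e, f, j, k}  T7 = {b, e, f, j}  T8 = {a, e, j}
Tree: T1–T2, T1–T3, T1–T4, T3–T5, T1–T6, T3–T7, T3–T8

A tree decomposition must satisfy three properties: every vertex lies in some bag; for every edge, both endpoints lie together in some bag; and for every vertex, the bags containing it form a connected subtree. Here edge (f,a) lies in no bag, so the decomposition is invalid.

No — edge (f,a) lies in no bag.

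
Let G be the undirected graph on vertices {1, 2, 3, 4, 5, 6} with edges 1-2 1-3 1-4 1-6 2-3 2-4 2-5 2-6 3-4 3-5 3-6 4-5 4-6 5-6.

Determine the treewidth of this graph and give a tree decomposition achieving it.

The largest bag has 5 vertices, giving width 4; this decomposition certifies tw(G) ≤ 4. Conversely, {1, 2, 3, 4, 6} is a clique of size 5, and the vertices of any clique must share a bag in every tree decomposition; so some bag has ≥ 5 vertices and tw(G) ≥ 4. The upper and lower bounds meet at 4, so that is the treewidth.

Treewidth 4.
One optimal decomposition is:
Bags: B1 = {1, 2, 3, 4, 6}  B2 = {2, 3, 4, 5, 6}
Tree: B1–B2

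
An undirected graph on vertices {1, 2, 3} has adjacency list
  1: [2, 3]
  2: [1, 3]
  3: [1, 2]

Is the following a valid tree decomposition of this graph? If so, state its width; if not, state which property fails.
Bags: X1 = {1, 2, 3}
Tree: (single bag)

Vertex coverage: the bags together contain {1, 2, 3}, the full vertex set. Edge coverage: each edge of G has both endpoints in at least one bag. Running intersection: for every vertex, the bags containing it form a connected subtree. All three properties hold, so this is a valid tree decomposition of width max|bag| − 1 = 2, and hence tw(G) ≤ 2.

Yes; width 2.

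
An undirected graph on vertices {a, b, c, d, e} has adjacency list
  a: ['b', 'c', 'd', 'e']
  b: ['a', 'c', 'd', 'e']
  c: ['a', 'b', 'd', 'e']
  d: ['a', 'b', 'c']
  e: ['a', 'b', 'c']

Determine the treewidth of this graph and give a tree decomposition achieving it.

Treewidth 3.
One optimal decomposition is:
Bags: B1 = {a, b, c, e}  B2 = {a, b, c, d}
Tree: B1–B2

Every bag has size at most 4, so the width is 4 − 1 = 3 and tw(G) ≤ 3. For the lower bound, the 4 vertices {a, b, c, d} are pairwise adjacent, and any tree decomposition puts a clique entirely inside one bag — forcing width ≥ 3. The upper and lower bounds meet at 3, so that is the treewidth.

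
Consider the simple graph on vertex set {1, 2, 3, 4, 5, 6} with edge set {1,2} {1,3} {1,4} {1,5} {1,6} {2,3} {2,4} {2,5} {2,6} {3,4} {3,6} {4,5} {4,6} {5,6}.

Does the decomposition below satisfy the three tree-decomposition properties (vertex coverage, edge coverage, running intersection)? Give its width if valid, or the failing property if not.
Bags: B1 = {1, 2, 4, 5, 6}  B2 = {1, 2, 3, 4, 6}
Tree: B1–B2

Yes; width 4.

Every vertex of G appears in some bag (union = {1, 2, 3, 4, 5, 6}); every edge is covered by a bag; and for each vertex v the set of bags containing v is connected in the bag tree. The decomposition is therefore valid. The largest bag has 5 vertices, so the width is 4.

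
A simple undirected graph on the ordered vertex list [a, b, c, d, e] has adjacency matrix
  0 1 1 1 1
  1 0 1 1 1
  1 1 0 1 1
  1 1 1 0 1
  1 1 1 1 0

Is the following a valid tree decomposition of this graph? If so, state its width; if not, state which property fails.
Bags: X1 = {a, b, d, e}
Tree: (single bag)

A tree decomposition must satisfy three properties: every vertex lies in some bag; for every edge, both endpoints lie together in some bag; and for every vertex, the bags containing it form a connected subtree. Here vertex c appears in no bag, so the decomposition is invalid.

No — vertex c appears in no bag.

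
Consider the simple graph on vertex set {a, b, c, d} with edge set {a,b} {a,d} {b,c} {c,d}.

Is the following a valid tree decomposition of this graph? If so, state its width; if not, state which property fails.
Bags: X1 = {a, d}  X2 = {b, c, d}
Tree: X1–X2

A tree decomposition must satisfy three properties: every vertex lies in some bag; for every edge, both endpoints lie together in some bag; and for every vertex, the bags containing it form a connected subtree. Here edge (b,a) lies in no bag, so the decomposition is invalid.

No — edge (b,a) lies in no bag.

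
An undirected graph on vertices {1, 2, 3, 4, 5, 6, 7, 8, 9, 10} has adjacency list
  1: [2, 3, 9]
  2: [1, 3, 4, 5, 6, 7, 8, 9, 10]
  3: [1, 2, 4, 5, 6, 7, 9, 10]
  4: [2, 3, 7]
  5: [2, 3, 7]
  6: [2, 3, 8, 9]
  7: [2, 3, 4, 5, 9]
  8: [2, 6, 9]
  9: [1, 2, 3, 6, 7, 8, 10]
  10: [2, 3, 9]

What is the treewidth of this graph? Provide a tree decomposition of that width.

Every bag has size at most 4, so the width is 4 − 1 = 3 and tw(G) ≤ 3. For the lower bound, the 4 vertices {2, 6, 8, 9} are pairwise adjacent, and any tree decomposition puts a clique entirely inside one bag — forcing width ≥ 3. Combining the bounds, tw(G) = 3.

Treewidth 3.
One optimal decomposition is:
Bags: B1 = {2, 3, 6, 9}  B2 = {2, 6, 8, 9}  B3 = {2, 3, 7, 9}  B4 = {1, 2, 3, 9}  B5 = {2, 3, 9, 10}  B6 = {2, 3, 5, 7}  B7 = {2, 3, 4, 7}
Tree: B1–B2, B1–B3, B1–B4, B3–B5, B3–B6, B6–B7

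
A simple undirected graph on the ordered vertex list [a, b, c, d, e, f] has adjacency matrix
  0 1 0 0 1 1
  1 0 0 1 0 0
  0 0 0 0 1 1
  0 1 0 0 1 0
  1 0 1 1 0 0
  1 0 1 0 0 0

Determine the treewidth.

2

A width-2 tree decomposition is:
Bags: B1 = {a, b, d}  B2 = {a, d, e}  B3 = {a, e, f}  B4 = {c, e, f}
Tree: B1–B2, B2–B3, B3–B4
Every bag has size at most 3, so the width is 3 − 1 = 2 and tw(G) ≤ 2. The edges b–d–e–a–b form a cycle, so G is not a tree and its treewidth is at least 2. Combining the bounds, tw(G) = 2.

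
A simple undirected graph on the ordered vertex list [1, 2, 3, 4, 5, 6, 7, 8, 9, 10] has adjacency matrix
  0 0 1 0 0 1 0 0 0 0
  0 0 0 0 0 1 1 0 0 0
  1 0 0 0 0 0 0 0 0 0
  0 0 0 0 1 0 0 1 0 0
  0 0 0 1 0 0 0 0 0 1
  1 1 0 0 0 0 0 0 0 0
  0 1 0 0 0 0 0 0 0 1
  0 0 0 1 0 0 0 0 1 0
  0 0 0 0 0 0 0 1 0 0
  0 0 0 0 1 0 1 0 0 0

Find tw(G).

A width-1 tree decomposition is:
Bags: B1 = {1, 3}  B2 = {1, 6}  B3 = {2, 6}  B4 = {2, 7}  B5 = {7, 10}  B6 = {5, 10}  B7 = {4, 5}  B8 = {4, 8}  B9 = {8, 9}
Tree: B1–B2, B2–B3, B3–B4, B4–B5, B5–B6, B6–B7, B7–B8, B8–B9
The largest bag has 2 vertices, giving width 1; this decomposition certifies tw(G) ≤ 1. Any graph with an edge has treewidth ≥ 1, and G has the edge 3–1. Therefore the treewidth is 1.

1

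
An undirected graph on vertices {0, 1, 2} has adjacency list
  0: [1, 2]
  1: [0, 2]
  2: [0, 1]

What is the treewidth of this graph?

2

A width-2 tree decomposition is:
Bags: B1 = {0, 1, 2}
Tree: (single bag)
With just one bag of size 3, the width is 3 − 1 = 2, so tw(G) ≤ 2. For the lower bound, the 3 vertices {0, 1, 2} are pairwise adjacent, and any tree decomposition puts a clique entirely inside one bag — forcing width ≥ 2. Therefore the treewidth is 2.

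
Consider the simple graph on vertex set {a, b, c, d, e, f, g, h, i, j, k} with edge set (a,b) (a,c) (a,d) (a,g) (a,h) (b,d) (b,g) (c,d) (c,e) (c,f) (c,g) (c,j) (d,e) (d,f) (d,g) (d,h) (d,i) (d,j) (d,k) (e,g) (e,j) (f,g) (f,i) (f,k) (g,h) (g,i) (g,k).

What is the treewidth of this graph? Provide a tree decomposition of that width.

Every bag has size at most 4, so the width is 4 − 1 = 3 and tw(G) ≤ 3. Conversely, {c, d, f, g} is a clique of size 4, and the vertices of any clique must share a bag in every tree decomposition; so some bag has ≥ 4 vertices and tw(G) ≥ 3. Hence tw(G) = 3 exactly.

Treewidth 3.
One optimal decomposition is:
Bags: B1 = {c, d, f, g}  B2 = {a, c, d, g}  B3 = {d, f, g, k}  B4 = {a, b, d, g}  B5 = {c, d, e, g}  B6 = {a, d, g, h}  B7 = {c, d, e, j}  B8 = {d, f, g, i}
Tree: B1–B2, B1–B3, B2–B4, B2–B5, B2–B6, B5–B7, B1–B8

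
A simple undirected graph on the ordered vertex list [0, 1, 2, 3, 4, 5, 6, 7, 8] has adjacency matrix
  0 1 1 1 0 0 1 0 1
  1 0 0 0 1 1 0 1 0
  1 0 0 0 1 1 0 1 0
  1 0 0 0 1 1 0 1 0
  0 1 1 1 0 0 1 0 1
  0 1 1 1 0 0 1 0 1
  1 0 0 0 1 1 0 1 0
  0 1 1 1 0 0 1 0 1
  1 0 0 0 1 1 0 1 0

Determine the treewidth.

A width-4 tree decomposition is:
Bags: B1 = {0, 1, 4, 5, 7}  B2 = {0, 4, 5, 7, 8}  B3 = {0, 2, 4, 5, 7}  B4 = {0, 4, 5, 6, 7}  B5 = {0, 3, 4, 5, 7}
Tree: B1–B2, B2–B3, B3–B4, B4–B5
Every bag has size at most 5, so the width is 5 − 1 = 4 and tw(G) ≤ 4. For the lower bound: the 5 vertex sets {1,7}, {4,8}, {0,2}, {5}, {6} are disjoint, each induces a connected subgraph, and every pair is joined by at least one edge of G. Contracting each set to a single vertex therefore yields K_{5} as a minor, and since treewidth is minor-monotone, tw(G) ≥ tw(K_{5}) = 4. Hence tw(G) = 4 exactly.

4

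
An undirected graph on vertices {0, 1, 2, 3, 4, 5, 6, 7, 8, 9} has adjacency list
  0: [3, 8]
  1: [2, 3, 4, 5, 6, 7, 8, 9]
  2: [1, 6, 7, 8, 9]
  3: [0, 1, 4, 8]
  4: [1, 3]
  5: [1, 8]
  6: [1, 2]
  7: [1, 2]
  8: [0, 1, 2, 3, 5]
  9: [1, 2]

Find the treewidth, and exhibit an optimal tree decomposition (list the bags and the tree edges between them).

The largest bag has 3 vertices, giving width 2; this decomposition certifies tw(G) ≤ 2. On the other hand G contains the 3-clique {0, 3, 8}. A clique must lie in a single bag of any decomposition, so no decomposition can have width below 2. Combining the bounds, tw(G) = 2.

Treewidth 2.
One such decomposition:
Bags: B1 = {1, 2, 8}  B2 = {1, 2, 7}  B3 = {1, 3, 8}  B4 = {1, 2, 6}  B5 = {1, 5, 8}  B6 = {1, 2, 9}  B7 = {0, 3, 8}  B8 = {1, 3, 4}
Tree: B1–B2, B1–B3, B2–B4, B1–B5, B2–B6, B3–B7, B3–B8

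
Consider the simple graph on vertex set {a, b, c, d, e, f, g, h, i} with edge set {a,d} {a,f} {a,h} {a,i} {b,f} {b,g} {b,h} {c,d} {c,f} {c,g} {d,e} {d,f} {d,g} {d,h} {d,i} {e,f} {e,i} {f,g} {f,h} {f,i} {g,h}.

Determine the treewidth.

A width-3 tree decomposition is:
Bags: B1 = {d, f, g, h}  B2 = {a, d, f, h}  B3 = {a, d, f, i}  B4 = {c, d, f, g}  B5 = {d, e, f, i}  B6 = {b, f, g, h}
Tree: B1–B2, B2–B3, B1–B4, B3–B5, B1–B6
Each bag holds 4 vertices, so the decomposition has width 3, which upper-bounds the treewidth. For the lower bound, the 4 vertices {d, f, g, h} are pairwise adjacent, and any tree decomposition puts a clique entirely inside one bag — forcing width ≥ 3. Hence tw(G) = 3 exactly.

3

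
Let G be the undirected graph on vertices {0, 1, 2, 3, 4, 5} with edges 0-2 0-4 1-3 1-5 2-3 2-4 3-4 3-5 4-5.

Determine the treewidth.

2

A width-2 tree decomposition is:
Bags: B1 = {3, 4, 5}  B2 = {2, 3, 4}  B3 = {1, 3, 5}  B4 = {0, 2, 4}
Tree: B1–B2, B1–B3, B2–B4
The largest bag has 3 vertices, giving width 2; this decomposition certifies tw(G) ≤ 2. For the lower bound, the 3 vertices {0, 2, 4} are pairwise adjacent, and any tree decomposition puts a clique entirely inside one bag — forcing width ≥ 2. Combining the bounds, tw(G) = 2.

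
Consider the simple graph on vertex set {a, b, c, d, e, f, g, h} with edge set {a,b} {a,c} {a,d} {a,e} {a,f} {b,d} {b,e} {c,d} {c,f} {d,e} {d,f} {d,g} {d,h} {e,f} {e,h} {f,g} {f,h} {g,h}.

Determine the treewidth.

3

A width-3 tree decomposition is:
Bags: B1 = {d, e, f, h}  B2 = {a, d, e, f}  B3 = {a, c, d, f}  B4 = {d, f, g, h}  B5 = {a, b, d, e}
Tree: B1–B2, B2–B3, B1–B4, B2–B5
The largest bag has 4 vertices, giving width 3; this decomposition certifies tw(G) ≤ 3. For the lower bound, the 4 vertices {d, f, g, h} are pairwise adjacent, and any tree decomposition puts a clique entirely inside one bag — forcing width ≥ 3. Hence tw(G) = 3 exactly.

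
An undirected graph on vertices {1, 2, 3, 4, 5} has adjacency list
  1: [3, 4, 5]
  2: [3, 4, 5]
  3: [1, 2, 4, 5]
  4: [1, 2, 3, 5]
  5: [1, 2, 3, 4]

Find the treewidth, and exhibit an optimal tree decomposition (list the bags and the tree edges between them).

The largest bag has 4 vertices, giving width 3; this decomposition certifies tw(G) ≤ 3. On the other hand G contains the 4-clique {1, 3, 4, 5}. A clique must lie in a single bag of any decomposition, so no decomposition can have width below 3. Therefore the treewidth is 3.

Treewidth 3.
Bags: B1 = {2, 3, 4, 5}  B2 = {1, 3, 4, 5}
Tree: B1–B2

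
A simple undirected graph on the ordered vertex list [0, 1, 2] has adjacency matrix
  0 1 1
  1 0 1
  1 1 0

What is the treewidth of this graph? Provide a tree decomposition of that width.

With just one bag of size 3, the width is 3 − 1 = 2, so tw(G) ≤ 2. Conversely, {0, 1, 2} is a clique of size 3, and the vertices of any clique must share a bag in every tree decomposition; so some bag has ≥ 3 vertices and tw(G) ≥ 2. The upper and lower bounds meet at 2, so that is the treewidth.

Treewidth 2.
Bags: B1 = {0, 1, 2}
Tree: (single bag)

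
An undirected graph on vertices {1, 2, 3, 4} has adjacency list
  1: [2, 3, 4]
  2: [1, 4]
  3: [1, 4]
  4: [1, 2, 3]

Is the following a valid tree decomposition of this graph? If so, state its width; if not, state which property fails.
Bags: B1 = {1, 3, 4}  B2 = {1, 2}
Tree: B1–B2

No — edge (4,2) lies in no bag.

A tree decomposition must satisfy three properties: every vertex lies in some bag; for every edge, both endpoints lie together in some bag; and for every vertex, the bags containing it form a connected subtree. Here edge (4,2) lies in no bag, so the decomposition is invalid.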